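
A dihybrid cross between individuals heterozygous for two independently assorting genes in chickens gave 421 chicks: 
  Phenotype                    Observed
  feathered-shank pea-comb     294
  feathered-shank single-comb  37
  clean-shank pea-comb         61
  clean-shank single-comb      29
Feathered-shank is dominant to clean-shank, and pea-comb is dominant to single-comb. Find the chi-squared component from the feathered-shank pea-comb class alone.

13.810

A dihybrid F₂ with independent assortment and complete dominance at both loci gives a 9:3:3:1 phenotypic ratio.
Total ratio parts = 16. Expected numbers out of 421:
  feathered-shank pea-comb: 421 × 9/16 = 236.8125
  feathered-shank single-comb: 421 × 3/16 = 78.9375
  clean-shank pea-comb: 421 × 3/16 = 78.9375
  clean-shank single-comb: 421 × 1/16 = 26.3125
Contribution of feathered-shank pea-comb: (294 − 236.8125)² / 236.8125 = 13.8101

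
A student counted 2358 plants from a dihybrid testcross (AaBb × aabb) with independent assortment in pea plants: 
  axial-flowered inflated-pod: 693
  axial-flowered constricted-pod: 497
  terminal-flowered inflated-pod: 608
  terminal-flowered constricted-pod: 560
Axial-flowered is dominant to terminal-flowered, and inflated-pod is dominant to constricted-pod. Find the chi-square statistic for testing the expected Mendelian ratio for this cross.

A dihybrid testcross with independent assortment gives a 1:1:1:1 ratio.
Total ratio parts = 4. Expected numbers out of 2358:
  axial-flowered inflated-pod: 2358 × 1/4 = 589.5
  axial-flowered constricted-pod: 2358 × 1/4 = 589.5
  terminal-flowered inflated-pod: 2358 × 1/4 = 589.5
  terminal-flowered constricted-pod: 2358 × 1/4 = 589.5
χ² = Σ (O − E)² / E
  axial-flowered inflated-pod: (693 − 589.5)² / 589.5 = 18.1718
  axial-flowered constricted-pod: (497 − 589.5)² / 589.5 = 14.5144
  terminal-flowered inflated-pod: (608 − 589.5)² / 589.5 = 0.5806
  terminal-flowered constricted-pod: (560 − 589.5)² / 589.5 = 1.4763
χ² = 18.1718 + 14.5144 + 0.5806 + 1.4763 = 34.7431 ≈ 34.743

34.743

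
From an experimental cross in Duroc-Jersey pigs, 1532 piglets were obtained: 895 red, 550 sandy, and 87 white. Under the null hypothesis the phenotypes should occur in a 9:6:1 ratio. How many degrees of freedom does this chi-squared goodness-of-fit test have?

2

A goodness-of-fit test with 3 phenotype classes has df = 3 − 1 = 2.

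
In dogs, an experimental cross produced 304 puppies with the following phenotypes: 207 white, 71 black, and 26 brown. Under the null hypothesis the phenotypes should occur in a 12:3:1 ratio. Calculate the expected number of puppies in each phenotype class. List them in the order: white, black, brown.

Expected counts for N = 304 under a 12:3:1 ratio (total parts = 16):
  white: 304 × 12/16 = 228
  black: 304 × 3/16 = 57
  brown: 304 × 1/16 = 19

228, 57, 19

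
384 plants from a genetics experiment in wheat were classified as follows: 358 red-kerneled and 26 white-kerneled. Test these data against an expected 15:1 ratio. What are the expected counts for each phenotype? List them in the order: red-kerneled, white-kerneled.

360, 24

Expected counts for N = 384 under a 15:1 ratio (total parts = 16):
  red-kerneled: 384 × 15/16 = 360
  white-kerneled: 384 × 1/16 = 24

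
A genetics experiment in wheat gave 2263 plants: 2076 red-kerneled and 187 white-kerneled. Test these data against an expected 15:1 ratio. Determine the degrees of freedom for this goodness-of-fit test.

1

A goodness-of-fit test with 2 phenotype classes has df = 2 − 1 = 1.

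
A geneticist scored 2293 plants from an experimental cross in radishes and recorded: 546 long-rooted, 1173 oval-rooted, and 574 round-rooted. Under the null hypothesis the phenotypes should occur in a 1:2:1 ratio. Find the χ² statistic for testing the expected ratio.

1.909

Expected counts for N = 2293 under a 1:2:1 ratio (total parts = 4):
  long-rooted: 2293 × 1/4 = 573.25
  oval-rooted: 2293 × 2/4 = 1146.5
  round-rooted: 2293 × 1/4 = 573.25
χ² = Σ (O − E)² / E
  long-rooted: (546 − 573.25)² / 573.25 = 1.2954
  oval-rooted: (1173 − 1146.5)² / 1146.5 = 0.6125
  round-rooted: (574 − 573.25)² / 573.25 = 0.0010
χ² = 1.2954 + 0.6125 + 0.0010 = 1.9089 ≈ 1.909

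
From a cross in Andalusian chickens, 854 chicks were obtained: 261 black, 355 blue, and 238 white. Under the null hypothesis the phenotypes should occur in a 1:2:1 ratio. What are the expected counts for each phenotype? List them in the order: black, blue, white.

213.5, 427, 213.5

The 1:2:1 ratio has 4 parts, so with N = 854 the expected counts are:
  black: 854 × 1/4 = 213.5
  blue: 854 × 2/4 = 427
  white: 854 × 1/4 = 213.5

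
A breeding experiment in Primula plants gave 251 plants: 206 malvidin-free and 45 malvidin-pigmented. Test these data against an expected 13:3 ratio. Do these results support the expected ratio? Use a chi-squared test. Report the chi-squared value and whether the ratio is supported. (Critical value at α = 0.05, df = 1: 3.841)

0.111; consistent

Under the 13:3 hypothesis (Σ ratio = 16, N = 251):
  malvidin-free: 251 × 13/16 = 203.9375
  malvidin-pigmented: 251 × 3/16 = 47.0625
χ² = Σ (O − E)² / E
  malvidin-free: (206 − 203.9375)² / 203.9375 = 0.0209
  malvidin-pigmented: (45 − 47.0625)² / 47.0625 = 0.0904
χ² = 0.0209 + 0.0904 = 0.1113 ≈ 0.111
Degrees of freedom = 2 − 1 = 1; critical value at α = 0.05 is 3.841.
Since 0.111 < 3.841, we fail to reject the null hypothesis — the data are consistent with the 13:3 ratio.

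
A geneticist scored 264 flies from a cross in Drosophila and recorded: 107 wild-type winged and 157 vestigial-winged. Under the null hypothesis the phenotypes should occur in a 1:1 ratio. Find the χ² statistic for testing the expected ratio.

9.470

Total ratio parts = 2. Expected numbers out of 264:
  wild-type winged: 264 × 1/2 = 132
  vestigial-winged: 264 × 1/2 = 132
χ² = Σ (O − E)² / E
  wild-type winged: (107 − 132)² / 132 = 4.7348
  vestigial-winged: (157 − 132)² / 132 = 4.7348
χ² = 4.7348 + 4.7348 = 9.4696 ≈ 9.470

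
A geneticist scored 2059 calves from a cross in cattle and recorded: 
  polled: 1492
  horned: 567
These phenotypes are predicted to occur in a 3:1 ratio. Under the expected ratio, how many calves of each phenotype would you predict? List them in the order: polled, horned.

Total ratio parts = 4. Expected numbers out of 2059:
  polled: 2059 × 3/4 = 1544.25
  horned: 2059 × 1/4 = 514.75

1544.25, 514.75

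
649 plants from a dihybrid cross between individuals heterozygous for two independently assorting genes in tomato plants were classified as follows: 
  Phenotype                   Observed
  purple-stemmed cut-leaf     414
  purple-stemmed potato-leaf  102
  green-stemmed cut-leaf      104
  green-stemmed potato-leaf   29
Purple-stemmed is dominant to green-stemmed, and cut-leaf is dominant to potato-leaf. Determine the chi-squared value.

15.612

A dihybrid F₂ with independent assortment and complete dominance at both loci gives a 9:3:3:1 phenotypic ratio.
The 9:3:3:1 ratio has 16 parts, so with N = 649 the expected counts are:
  purple-stemmed cut-leaf: 649 × 9/16 = 365.0625
  purple-stemmed potato-leaf: 649 × 3/16 = 121.6875
  green-stemmed cut-leaf: 649 × 3/16 = 121.6875
  green-stemmed potato-leaf: 649 × 1/16 = 40.5625
χ² = Σ (O − E)² / E
  purple-stemmed cut-leaf: (414 − 365.0625)² / 365.0625 = 6.5602
  purple-stemmed potato-leaf: (102 − 121.6875)² / 121.6875 = 3.1852
  green-stemmed cut-leaf: (104 − 121.6875)² / 121.6875 = 2.5709
  green-stemmed potato-leaf: (29 − 40.5625)² / 40.5625 = 3.2959
χ² = 6.5602 + 3.1852 + 2.5709 + 3.2959 = 15.6122 ≈ 15.612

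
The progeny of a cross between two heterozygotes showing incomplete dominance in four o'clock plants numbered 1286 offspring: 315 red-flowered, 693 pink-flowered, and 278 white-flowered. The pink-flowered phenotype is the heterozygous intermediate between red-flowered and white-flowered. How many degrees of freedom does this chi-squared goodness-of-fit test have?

With incomplete dominance, a heterozygote × heterozygote cross gives a 1:2:1 phenotypic ratio.
A goodness-of-fit test with 3 phenotype classes has df = 3 − 1 = 2.

2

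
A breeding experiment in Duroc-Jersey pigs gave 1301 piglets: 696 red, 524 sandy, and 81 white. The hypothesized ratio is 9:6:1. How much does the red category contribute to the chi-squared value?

1.753

The 9:6:1 ratio has 16 parts, so with N = 1301 the expected counts are:
  red: 1301 × 9/16 = 731.8125
  sandy: 1301 × 6/16 = 487.875
  white: 1301 × 1/16 = 81.3125
Contribution of red: (696 − 731.8125)² / 731.8125 = 1.7525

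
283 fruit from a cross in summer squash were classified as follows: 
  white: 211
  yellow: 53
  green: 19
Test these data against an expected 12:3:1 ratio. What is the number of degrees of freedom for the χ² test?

A goodness-of-fit test with 3 phenotype classes has df = 3 − 1 = 2.

2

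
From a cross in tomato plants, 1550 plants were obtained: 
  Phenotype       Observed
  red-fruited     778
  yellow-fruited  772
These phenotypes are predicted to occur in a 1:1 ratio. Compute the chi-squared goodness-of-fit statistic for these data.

The 1:1 ratio has 2 parts, so with N = 1550 the expected counts are:
  red-fruited: 1550 × 1/2 = 775
  yellow-fruited: 1550 × 1/2 = 775
χ² = Σ (O − E)² / E
  red-fruited: (778 − 775)² / 775 = 0.0116
  yellow-fruited: (772 − 775)² / 775 = 0.0116
χ² = 0.0116 + 0.0116 = 0.0232 ≈ 0.023

0.023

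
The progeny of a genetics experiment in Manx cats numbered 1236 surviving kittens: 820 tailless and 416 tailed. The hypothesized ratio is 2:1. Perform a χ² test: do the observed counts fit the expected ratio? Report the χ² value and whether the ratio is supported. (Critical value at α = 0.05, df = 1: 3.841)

0.058; consistent

Expected counts for N = 1236 under a 2:1 ratio (total parts = 3):
  tailless: 1236 × 2/3 = 824
  tailed: 1236 × 1/3 = 412
χ² = Σ (O − E)² / E
  tailless: (820 − 824)² / 824 = 0.0194
  tailed: (416 − 412)² / 412 = 0.0388
χ² = 0.0194 + 0.0388 = 0.0582 ≈ 0.058
Degrees of freedom = 2 − 1 = 1; critical value at α = 0.05 is 3.841.
Since 0.058 < 3.841, we fail to reject the null hypothesis — the data are consistent with the 2:1 ratio.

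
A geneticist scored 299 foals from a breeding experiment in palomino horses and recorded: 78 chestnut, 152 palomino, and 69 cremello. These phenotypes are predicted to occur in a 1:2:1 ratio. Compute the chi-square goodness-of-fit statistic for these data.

Total ratio parts = 4. Expected numbers out of 299:
  chestnut: 299 × 1/4 = 74.75
  palomino: 299 × 2/4 = 149.5
  cremello: 299 × 1/4 = 74.75
χ² = Σ (O − E)² / E
  chestnut: (78 − 74.75)² / 74.75 = 0.1413
  palomino: (152 − 149.5)² / 149.5 = 0.0418
  cremello: (69 − 74.75)² / 74.75 = 0.4423
χ² = 0.1413 + 0.0418 + 0.4423 = 0.6254 ≈ 0.625

0.625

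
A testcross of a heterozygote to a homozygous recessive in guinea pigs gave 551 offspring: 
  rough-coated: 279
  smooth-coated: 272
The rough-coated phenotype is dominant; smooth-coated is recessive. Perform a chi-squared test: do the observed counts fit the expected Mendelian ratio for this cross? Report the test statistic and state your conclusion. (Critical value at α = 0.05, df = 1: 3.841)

0.089; consistent

A testcross of a heterozygote (Aa × aa) gives a 1:1 phenotypic ratio.
Total ratio parts = 2. Expected numbers out of 551:
  rough-coated: 551 × 1/2 = 275.5
  smooth-coated: 551 × 1/2 = 275.5
χ² = Σ (O − E)² / E
  rough-coated: (279 − 275.5)² / 275.5 = 0.0445
  smooth-coated: (272 − 275.5)² / 275.5 = 0.0445
χ² = 0.0445 + 0.0445 = 0.089
Degrees of freedom = 2 − 1 = 1; critical value at α = 0.05 is 3.841.
Since 0.089 < 3.841, we fail to reject the null hypothesis — the data are consistent with the 1:1 ratio.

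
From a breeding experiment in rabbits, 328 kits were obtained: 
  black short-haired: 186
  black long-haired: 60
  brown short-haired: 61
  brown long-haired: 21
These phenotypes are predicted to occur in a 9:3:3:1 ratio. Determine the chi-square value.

0.065

Under the 9:3:3:1 hypothesis (Σ ratio = 16, N = 328):
  black short-haired: 328 × 9/16 = 184.5
  black long-haired: 328 × 3/16 = 61.5
  brown short-haired: 328 × 3/16 = 61.5
  brown long-haired: 328 × 1/16 = 20.5
χ² = Σ (O − E)² / E
  black short-haired: (186 − 184.5)² / 184.5 = 0.0122
  black long-haired: (60 − 61.5)² / 61.5 = 0.0366
  brown short-haired: (61 − 61.5)² / 61.5 = 0.0041
  brown long-haired: (21 − 20.5)² / 20.5 = 0.0122
χ² = 0.0122 + 0.0366 + 0.0041 + 0.0122 = 0.0651 ≈ 0.065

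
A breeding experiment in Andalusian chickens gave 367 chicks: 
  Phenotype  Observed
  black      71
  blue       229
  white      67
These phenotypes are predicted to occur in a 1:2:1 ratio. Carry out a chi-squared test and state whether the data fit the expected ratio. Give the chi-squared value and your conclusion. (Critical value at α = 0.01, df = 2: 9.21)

Under the 1:2:1 hypothesis (Σ ratio = 4, N = 367):
  black: 367 × 1/4 = 91.75
  blue: 367 × 2/4 = 183.5
  white: 367 × 1/4 = 91.75
χ² = Σ (O − E)² / E
  black: (71 − 91.75)² / 91.75 = 4.6928
  blue: (229 − 183.5)² / 183.5 = 11.2820
  white: (67 − 91.75)² / 91.75 = 6.6764
χ² = 4.6928 + 11.2820 + 6.6764 = 22.6512 ≈ 22.651
Degrees of freedom = 3 − 1 = 2; critical value at α = 0.01 is 9.21.
Since 22.651 > 9.21, we reject the null hypothesis — the data do not fit the 1:2:1 ratio.

22.651; not consistent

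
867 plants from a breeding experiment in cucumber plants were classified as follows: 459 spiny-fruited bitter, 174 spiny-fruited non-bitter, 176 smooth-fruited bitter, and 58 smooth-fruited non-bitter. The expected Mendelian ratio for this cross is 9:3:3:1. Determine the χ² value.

3.871

Expected counts for N = 867 under a 9:3:3:1 ratio (total parts = 16):
  spiny-fruited bitter: 867 × 9/16 = 487.6875
  spiny-fruited non-bitter: 867 × 3/16 = 162.5625
  smooth-fruited bitter: 867 × 3/16 = 162.5625
  smooth-fruited non-bitter: 867 × 1/16 = 54.1875
χ² = Σ (O − E)² / E
  spiny-fruited bitter: (459 − 487.6875)² / 487.6875 = 1.6875
  spiny-fruited non-bitter: (174 − 162.5625)² / 162.5625 = 0.8047
  smooth-fruited bitter: (176 − 162.5625)² / 162.5625 = 1.1108
  smooth-fruited non-bitter: (58 − 54.1875)² / 54.1875 = 0.2682
χ² = 1.6875 + 0.8047 + 1.1108 + 0.2682 = 3.8712 ≈ 3.871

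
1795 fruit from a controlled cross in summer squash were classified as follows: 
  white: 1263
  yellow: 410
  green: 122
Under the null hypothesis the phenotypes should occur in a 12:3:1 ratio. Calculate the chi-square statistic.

Under the 12:3:1 hypothesis (Σ ratio = 16, N = 1795):
  white: 1795 × 12/16 = 1346.25
  yellow: 1795 × 3/16 = 336.5625
  green: 1795 × 1/16 = 112.1875
χ² = Σ (O − E)² / E
  white: (1263 − 1346.25)² / 1346.25 = 5.1481
  yellow: (410 − 336.5625)² / 336.5625 = 16.0240
  green: (122 − 112.1875)² / 112.1875 = 0.8583
χ² = 5.1481 + 16.0240 + 0.8583 = 22.0304 ≈ 22.030

22.030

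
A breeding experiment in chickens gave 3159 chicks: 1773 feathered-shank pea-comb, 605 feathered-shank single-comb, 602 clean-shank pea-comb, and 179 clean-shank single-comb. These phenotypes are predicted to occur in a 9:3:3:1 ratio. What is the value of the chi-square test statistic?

2.161

Under the 9:3:3:1 hypothesis (Σ ratio = 16, N = 3159):
  feathered-shank pea-comb: 3159 × 9/16 = 1776.9375
  feathered-shank single-comb: 3159 × 3/16 = 592.3125
  clean-shank pea-comb: 3159 × 3/16 = 592.3125
  clean-shank single-comb: 3159 × 1/16 = 197.4375
χ² = Σ (O − E)² / E
  feathered-shank pea-comb: (1773 − 1776.9375)² / 1776.9375 = 0.0087
  feathered-shank single-comb: (605 − 592.3125)² / 592.3125 = 0.2718
  clean-shank pea-comb: (602 − 592.3125)² / 592.3125 = 0.1584
  clean-shank single-comb: (179 − 197.4375)² / 197.4375 = 1.7218
χ² = 0.0087 + 0.2718 + 0.1584 + 1.7218 = 2.1607 ≈ 2.161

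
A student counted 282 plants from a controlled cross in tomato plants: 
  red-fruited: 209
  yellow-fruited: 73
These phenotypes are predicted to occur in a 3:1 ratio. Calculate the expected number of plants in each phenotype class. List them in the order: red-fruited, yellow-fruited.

211.5, 70.5

Expected counts for N = 282 under a 3:1 ratio (total parts = 4):
  red-fruited: 282 × 3/4 = 211.5
  yellow-fruited: 282 × 1/4 = 70.5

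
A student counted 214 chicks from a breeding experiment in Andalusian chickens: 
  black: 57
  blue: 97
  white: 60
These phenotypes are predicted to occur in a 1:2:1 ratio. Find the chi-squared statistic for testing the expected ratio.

1.953

Expected counts for N = 214 under a 1:2:1 ratio (total parts = 4):
  black: 214 × 1/4 = 53.5
  blue: 214 × 2/4 = 107
  white: 214 × 1/4 = 53.5
χ² = Σ (O − E)² / E
  black: (57 − 53.5)² / 53.5 = 0.2290
  blue: (97 − 107)² / 107 = 0.9346
  white: (60 − 53.5)² / 53.5 = 0.7897
χ² = 0.2290 + 0.9346 + 0.7897 = 1.9533 ≈ 1.953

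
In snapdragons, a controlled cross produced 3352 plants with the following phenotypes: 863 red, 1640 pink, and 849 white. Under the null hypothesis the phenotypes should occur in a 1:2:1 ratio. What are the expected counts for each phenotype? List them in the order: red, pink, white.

Under the 1:2:1 hypothesis (Σ ratio = 4, N = 3352):
  red: 3352 × 1/4 = 838
  pink: 3352 × 2/4 = 1676
  white: 3352 × 1/4 = 838

838, 1676, 838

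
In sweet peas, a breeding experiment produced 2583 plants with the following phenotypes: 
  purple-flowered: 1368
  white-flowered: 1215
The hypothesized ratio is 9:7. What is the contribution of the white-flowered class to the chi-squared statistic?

The 9:7 ratio has 16 parts, so with N = 2583 the expected counts are:
  purple-flowered: 2583 × 9/16 = 1452.9375
  white-flowered: 2583 × 7/16 = 1130.0625
Contribution of white-flowered: (1215 − 1130.0625)² / 1130.0625 = 6.3841

6.384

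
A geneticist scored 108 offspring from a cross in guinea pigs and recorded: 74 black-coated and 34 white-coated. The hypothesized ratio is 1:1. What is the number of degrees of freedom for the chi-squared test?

A goodness-of-fit test with 2 phenotype classes has df = 2 − 1 = 1.

1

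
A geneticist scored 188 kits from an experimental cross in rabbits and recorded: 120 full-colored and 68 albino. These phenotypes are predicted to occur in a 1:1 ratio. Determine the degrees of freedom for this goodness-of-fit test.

A goodness-of-fit test with 2 phenotype classes has df = 2 − 1 = 1.

1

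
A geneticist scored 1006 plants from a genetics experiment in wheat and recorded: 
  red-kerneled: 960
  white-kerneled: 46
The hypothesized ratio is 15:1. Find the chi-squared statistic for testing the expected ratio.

4.831

Under the 15:1 hypothesis (Σ ratio = 16, N = 1006):
  red-kerneled: 1006 × 15/16 = 943.125
  white-kerneled: 1006 × 1/16 = 62.875
χ² = Σ (O − E)² / E
  red-kerneled: (960 − 943.125)² / 943.125 = 0.3019
  white-kerneled: (46 − 62.875)² / 62.875 = 4.5291
χ² = 0.3019 + 4.5291 = 4.831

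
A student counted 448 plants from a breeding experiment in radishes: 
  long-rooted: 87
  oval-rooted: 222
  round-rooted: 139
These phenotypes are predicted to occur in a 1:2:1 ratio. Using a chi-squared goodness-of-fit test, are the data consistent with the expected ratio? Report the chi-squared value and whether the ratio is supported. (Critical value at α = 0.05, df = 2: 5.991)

12.107; not consistent

The 1:2:1 ratio has 4 parts, so with N = 448 the expected counts are:
  long-rooted: 448 × 1/4 = 112
  oval-rooted: 448 × 2/4 = 224
  round-rooted: 448 × 1/4 = 112
χ² = Σ (O − E)² / E
  long-rooted: (87 − 112)² / 112 = 5.5804
  oval-rooted: (222 − 224)² / 224 = 0.0179
  round-rooted: (139 − 112)² / 112 = 6.5089
χ² = 5.5804 + 0.0179 + 6.5089 = 12.1072 ≈ 12.107
Degrees of freedom = 3 − 1 = 2; critical value at α = 0.05 is 5.991.
Since 12.107 > 5.991, we reject the null hypothesis — the data do not fit the 1:2:1 ratio.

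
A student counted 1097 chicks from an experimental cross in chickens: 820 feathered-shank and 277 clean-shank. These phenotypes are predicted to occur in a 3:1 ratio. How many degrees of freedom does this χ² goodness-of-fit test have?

A goodness-of-fit test with 2 phenotype classes has df = 2 − 1 = 1.

1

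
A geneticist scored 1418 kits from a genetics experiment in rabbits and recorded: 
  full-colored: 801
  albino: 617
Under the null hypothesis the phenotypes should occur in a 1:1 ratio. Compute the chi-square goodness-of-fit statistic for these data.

Under the 1:1 hypothesis (Σ ratio = 2, N = 1418):
  full-colored: 1418 × 1/2 = 709
  albino: 1418 × 1/2 = 709
χ² = Σ (O − E)² / E
  full-colored: (801 − 709)² / 709 = 11.9379
  albino: (617 − 709)² / 709 = 11.9379
χ² = 11.9379 + 11.9379 = 23.8758 ≈ 23.876

23.876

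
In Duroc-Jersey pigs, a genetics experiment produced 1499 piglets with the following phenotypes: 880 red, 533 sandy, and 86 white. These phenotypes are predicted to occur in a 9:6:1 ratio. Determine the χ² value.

Expected counts for N = 1499 under a 9:6:1 ratio (total parts = 16):
  red: 1499 × 9/16 = 843.1875
  sandy: 1499 × 6/16 = 562.125
  white: 1499 × 1/16 = 93.6875
χ² = Σ (O − E)² / E
  red: (880 − 843.1875)² / 843.1875 = 1.6072
  sandy: (533 − 562.125)² / 562.125 = 1.5090
  white: (86 − 93.6875)² / 93.6875 = 0.6308
χ² = 1.6072 + 1.5090 + 0.6308 = 3.747

3.747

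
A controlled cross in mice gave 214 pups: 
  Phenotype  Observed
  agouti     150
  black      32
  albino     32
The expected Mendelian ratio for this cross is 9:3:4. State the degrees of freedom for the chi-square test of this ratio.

2

A goodness-of-fit test with 3 phenotype classes has df = 3 − 1 = 2.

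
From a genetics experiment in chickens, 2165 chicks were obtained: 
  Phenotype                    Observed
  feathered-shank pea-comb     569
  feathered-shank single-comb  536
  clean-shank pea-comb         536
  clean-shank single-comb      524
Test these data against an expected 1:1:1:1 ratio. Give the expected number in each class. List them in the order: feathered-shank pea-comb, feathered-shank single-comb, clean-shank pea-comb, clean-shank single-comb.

Under the 1:1:1:1 hypothesis (Σ ratio = 4, N = 2165):
  feathered-shank pea-comb: 2165 × 1/4 = 541.25
  feathered-shank single-comb: 2165 × 1/4 = 541.25
  clean-shank pea-comb: 2165 × 1/4 = 541.25
  clean-shank single-comb: 2165 × 1/4 = 541.25

541.25, 541.25, 541.25, 541.25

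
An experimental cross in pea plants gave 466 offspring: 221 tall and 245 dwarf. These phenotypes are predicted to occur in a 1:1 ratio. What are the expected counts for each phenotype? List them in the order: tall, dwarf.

Under the 1:1 hypothesis (Σ ratio = 2, N = 466):
  tall: 466 × 1/2 = 233
  dwarf: 466 × 1/2 = 233

233, 233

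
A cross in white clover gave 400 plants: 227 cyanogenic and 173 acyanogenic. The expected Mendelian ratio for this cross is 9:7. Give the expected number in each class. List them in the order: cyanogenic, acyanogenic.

Under the 9:7 hypothesis (Σ ratio = 16, N = 400):
  cyanogenic: 400 × 9/16 = 225
  acyanogenic: 400 × 7/16 = 175

225, 175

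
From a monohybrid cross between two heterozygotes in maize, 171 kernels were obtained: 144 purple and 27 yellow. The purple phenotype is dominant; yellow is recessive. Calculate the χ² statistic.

For a monohybrid cross between heterozygotes with complete dominance, the expected phenotypic ratio is 3:1.
The 3:1 ratio has 4 parts, so with N = 171 the expected counts are:
  purple: 171 × 3/4 = 128.25
  yellow: 171 × 1/4 = 42.75
χ² = Σ (O − E)² / E
  purple: (144 − 128.25)² / 128.25 = 1.9342
  yellow: (27 − 42.75)² / 42.75 = 5.8026
χ² = 1.9342 + 5.8026 = 7.7368 ≈ 7.737

7.737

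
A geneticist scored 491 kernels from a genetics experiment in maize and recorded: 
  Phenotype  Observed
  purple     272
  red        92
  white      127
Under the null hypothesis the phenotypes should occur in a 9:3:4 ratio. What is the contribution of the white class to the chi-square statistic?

0.147

Under the 9:3:4 hypothesis (Σ ratio = 16, N = 491):
  purple: 491 × 9/16 = 276.1875
  red: 491 × 3/16 = 92.0625
  white: 491 × 4/16 = 122.75
Contribution of white: (127 − 122.75)² / 122.75 = 0.1471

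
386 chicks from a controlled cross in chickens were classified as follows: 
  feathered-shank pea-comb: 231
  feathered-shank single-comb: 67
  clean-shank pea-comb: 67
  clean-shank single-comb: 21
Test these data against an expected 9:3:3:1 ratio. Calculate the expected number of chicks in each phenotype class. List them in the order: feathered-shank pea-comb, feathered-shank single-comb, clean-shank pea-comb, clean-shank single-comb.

217.125, 72.375, 72.375, 24.125

Expected counts for N = 386 under a 9:3:3:1 ratio (total parts = 16):
  feathered-shank pea-comb: 386 × 9/16 = 217.125
  feathered-shank single-comb: 386 × 3/16 = 72.375
  clean-shank pea-comb: 386 × 3/16 = 72.375
  clean-shank single-comb: 386 × 1/16 = 24.125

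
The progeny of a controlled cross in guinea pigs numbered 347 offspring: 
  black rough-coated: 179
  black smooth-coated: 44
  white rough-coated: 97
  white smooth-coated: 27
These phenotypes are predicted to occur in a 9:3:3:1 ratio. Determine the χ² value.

25.140

The 9:3:3:1 ratio has 16 parts, so with N = 347 the expected counts are:
  black rough-coated: 347 × 9/16 = 195.1875
  black smooth-coated: 347 × 3/16 = 65.0625
  white rough-coated: 347 × 3/16 = 65.0625
  white smooth-coated: 347 × 1/16 = 21.6875
χ² = Σ (O − E)² / E
  black rough-coated: (179 − 195.1875)² / 195.1875 = 1.3425
  black smooth-coated: (44 − 65.0625)² / 65.0625 = 6.8185
  white rough-coated: (97 − 65.0625)² / 65.0625 = 15.6773
  white smooth-coated: (27 − 21.6875)² / 21.6875 = 1.3013
χ² = 1.3425 + 6.8185 + 15.6773 + 1.3013 = 25.1396 ≈ 25.140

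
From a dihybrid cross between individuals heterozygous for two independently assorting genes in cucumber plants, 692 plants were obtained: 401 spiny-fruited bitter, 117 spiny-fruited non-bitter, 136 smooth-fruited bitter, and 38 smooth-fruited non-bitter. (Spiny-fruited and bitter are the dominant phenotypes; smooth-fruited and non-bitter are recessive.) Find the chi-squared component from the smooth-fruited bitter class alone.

A dihybrid F₂ with independent assortment and complete dominance at both loci gives a 9:3:3:1 phenotypic ratio.
Under the 9:3:3:1 hypothesis (Σ ratio = 16, N = 692):
  spiny-fruited bitter: 692 × 9/16 = 389.25
  spiny-fruited non-bitter: 692 × 3/16 = 129.75
  smooth-fruited bitter: 692 × 3/16 = 129.75
  smooth-fruited non-bitter: 692 × 1/16 = 43.25
Contribution of smooth-fruited bitter: (136 − 129.75)² / 129.75 = 0.3011

0.301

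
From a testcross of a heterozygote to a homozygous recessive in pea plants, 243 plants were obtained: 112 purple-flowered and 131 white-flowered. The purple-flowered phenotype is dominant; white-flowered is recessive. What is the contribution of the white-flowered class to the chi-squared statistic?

A testcross of a heterozygote (Aa × aa) gives a 1:1 phenotypic ratio.
Expected counts for N = 243 under a 1:1 ratio (total parts = 2):
  purple-flowered: 243 × 1/2 = 121.5
  white-flowered: 243 × 1/2 = 121.5
Contribution of white-flowered: (131 − 121.5)² / 121.5 = 0.7428

0.743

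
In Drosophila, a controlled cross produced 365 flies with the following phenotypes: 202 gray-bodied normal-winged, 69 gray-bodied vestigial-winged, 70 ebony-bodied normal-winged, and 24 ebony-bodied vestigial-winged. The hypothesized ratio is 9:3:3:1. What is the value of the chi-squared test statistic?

0.156

Total ratio parts = 16. Expected numbers out of 365:
  gray-bodied normal-winged: 365 × 9/16 = 205.3125
  gray-bodied vestigial-winged: 365 × 3/16 = 68.4375
  ebony-bodied normal-winged: 365 × 3/16 = 68.4375
  ebony-bodied vestigial-winged: 365 × 1/16 = 22.8125
χ² = Σ (O − E)² / E
  gray-bodied normal-winged: (202 − 205.3125)² / 205.3125 = 0.0534
  gray-bodied vestigial-winged: (69 − 68.4375)² / 68.4375 = 0.0046
  ebony-bodied normal-winged: (70 − 68.4375)² / 68.4375 = 0.0357
  ebony-bodied vestigial-winged: (24 − 22.8125)² / 22.8125 = 0.0618
χ² = 0.0534 + 0.0046 + 0.0357 + 0.0618 = 0.1555 ≈ 0.156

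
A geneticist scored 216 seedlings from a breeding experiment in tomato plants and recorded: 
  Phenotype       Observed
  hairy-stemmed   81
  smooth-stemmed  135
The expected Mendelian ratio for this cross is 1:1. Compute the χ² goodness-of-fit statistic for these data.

Under the 1:1 hypothesis (Σ ratio = 2, N = 216):
  hairy-stemmed: 216 × 1/2 = 108
  smooth-stemmed: 216 × 1/2 = 108
χ² = Σ (O − E)² / E
  hairy-stemmed: (81 − 108)² / 108 = 6.7500
  smooth-stemmed: (135 − 108)² / 108 = 6.7500
χ² = 6.7500 + 6.7500 = 13.500

13.500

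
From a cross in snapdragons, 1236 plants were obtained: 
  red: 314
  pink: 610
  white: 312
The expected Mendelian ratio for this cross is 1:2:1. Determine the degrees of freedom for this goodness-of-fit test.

2

A goodness-of-fit test with 3 phenotype classes has df = 3 − 1 = 2.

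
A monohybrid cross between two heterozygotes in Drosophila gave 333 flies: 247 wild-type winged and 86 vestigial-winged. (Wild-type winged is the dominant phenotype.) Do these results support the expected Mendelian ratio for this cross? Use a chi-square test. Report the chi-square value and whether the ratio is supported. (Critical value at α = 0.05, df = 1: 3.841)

For a monohybrid cross between heterozygotes with complete dominance, the expected phenotypic ratio is 3:1.
The 3:1 ratio has 4 parts, so with N = 333 the expected counts are:
  wild-type winged: 333 × 3/4 = 249.75
  vestigial-winged: 333 × 1/4 = 83.25
χ² = Σ (O − E)² / E
  wild-type winged: (247 − 249.75)² / 249.75 = 0.0303
  vestigial-winged: (86 − 83.25)² / 83.25 = 0.0908
χ² = 0.0303 + 0.0908 = 0.1211 ≈ 0.121
Degrees of freedom = 2 − 1 = 1; critical value at α = 0.05 is 3.841.
Since 0.121 < 3.841, we fail to reject the null hypothesis — the data are consistent with the 3:1 ratio.

0.121; consistent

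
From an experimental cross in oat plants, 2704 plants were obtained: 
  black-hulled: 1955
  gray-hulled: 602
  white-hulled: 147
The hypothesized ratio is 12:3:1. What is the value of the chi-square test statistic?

23.292

The 12:3:1 ratio has 16 parts, so with N = 2704 the expected counts are:
  black-hulled: 2704 × 12/16 = 2028
  gray-hulled: 2704 × 3/16 = 507
  white-hulled: 2704 × 1/16 = 169
χ² = Σ (O − E)² / E
  black-hulled: (1955 − 2028)² / 2028 = 2.6277
  gray-hulled: (602 − 507)² / 507 = 17.8008
  white-hulled: (147 − 169)² / 169 = 2.8639
χ² = 2.6277 + 17.8008 + 2.8639 = 23.2924 ≈ 23.292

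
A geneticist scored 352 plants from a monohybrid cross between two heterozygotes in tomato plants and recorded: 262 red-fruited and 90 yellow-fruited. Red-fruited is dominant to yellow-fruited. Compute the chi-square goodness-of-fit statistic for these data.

0.061

For a monohybrid cross between heterozygotes with complete dominance, the expected phenotypic ratio is 3:1.
Total ratio parts = 4. Expected numbers out of 352:
  red-fruited: 352 × 3/4 = 264
  yellow-fruited: 352 × 1/4 = 88
χ² = Σ (O − E)² / E
  red-fruited: (262 − 264)² / 264 = 0.0152
  yellow-fruited: (90 − 88)² / 88 = 0.0455
χ² = 0.0152 + 0.0455 = 0.0607 ≈ 0.061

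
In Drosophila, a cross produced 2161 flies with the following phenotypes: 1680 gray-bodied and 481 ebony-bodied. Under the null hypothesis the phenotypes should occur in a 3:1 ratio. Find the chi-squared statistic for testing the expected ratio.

The 3:1 ratio has 4 parts, so with N = 2161 the expected counts are:
  gray-bodied: 2161 × 3/4 = 1620.75
  ebony-bodied: 2161 × 1/4 = 540.25
χ² = Σ (O − E)² / E
  gray-bodied: (1680 − 1620.75)² / 1620.75 = 2.1660
  ebony-bodied: (481 − 540.25)² / 540.25 = 6.4980
χ² = 2.1660 + 6.4980 = 8.664

8.664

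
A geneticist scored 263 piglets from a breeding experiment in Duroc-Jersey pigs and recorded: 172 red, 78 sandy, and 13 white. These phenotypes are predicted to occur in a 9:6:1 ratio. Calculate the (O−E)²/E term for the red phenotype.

Total ratio parts = 16. Expected numbers out of 263:
  red: 263 × 9/16 = 147.9375
  sandy: 263 × 6/16 = 98.625
  white: 263 × 1/16 = 16.4375
Contribution of red: (172 − 147.9375)² / 147.9375 = 3.9138

3.914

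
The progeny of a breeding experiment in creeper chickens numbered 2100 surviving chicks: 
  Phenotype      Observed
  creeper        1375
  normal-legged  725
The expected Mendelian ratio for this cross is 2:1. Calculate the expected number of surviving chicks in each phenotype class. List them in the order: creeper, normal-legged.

1400, 700

Expected counts for N = 2100 under a 2:1 ratio (total parts = 3):
  creeper: 2100 × 2/3 = 1400
  normal-legged: 2100 × 1/3 = 700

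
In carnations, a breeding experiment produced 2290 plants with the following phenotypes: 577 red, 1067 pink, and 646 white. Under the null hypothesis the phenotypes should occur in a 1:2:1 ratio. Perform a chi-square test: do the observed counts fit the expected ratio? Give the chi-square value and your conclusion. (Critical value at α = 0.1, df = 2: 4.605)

The 1:2:1 ratio has 4 parts, so with N = 2290 the expected counts are:
  red: 2290 × 1/4 = 572.5
  pink: 2290 × 2/4 = 1145
  white: 2290 × 1/4 = 572.5
χ² = Σ (O − E)² / E
  red: (577 − 572.5)² / 572.5 = 0.0354
  pink: (1067 − 1145)² / 1145 = 5.3135
  white: (646 − 572.5)² / 572.5 = 9.4362
χ² = 0.0354 + 5.3135 + 9.4362 = 14.7851 ≈ 14.785
Degrees of freedom = 3 − 1 = 2; critical value at α = 0.1 is 4.605.
Since 14.785 > 4.605, we reject the null hypothesis — the data do not fit the 1:2:1 ratio.

14.785; not consistent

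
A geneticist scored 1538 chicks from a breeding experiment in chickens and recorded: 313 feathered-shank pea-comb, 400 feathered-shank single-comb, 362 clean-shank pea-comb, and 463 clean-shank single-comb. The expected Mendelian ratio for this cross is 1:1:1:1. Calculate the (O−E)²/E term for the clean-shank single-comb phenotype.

Under the 1:1:1:1 hypothesis (Σ ratio = 4, N = 1538):
  feathered-shank pea-comb: 1538 × 1/4 = 384.5
  feathered-shank single-comb: 1538 × 1/4 = 384.5
  clean-shank pea-comb: 1538 × 1/4 = 384.5
  clean-shank single-comb: 1538 × 1/4 = 384.5
Contribution of clean-shank single-comb: (463 − 384.5)² / 384.5 = 16.0267

16.027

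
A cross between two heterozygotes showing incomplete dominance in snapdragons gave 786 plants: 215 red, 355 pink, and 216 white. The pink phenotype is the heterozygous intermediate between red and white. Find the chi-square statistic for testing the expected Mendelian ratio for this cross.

7.351

With incomplete dominance, a heterozygote × heterozygote cross gives a 1:2:1 phenotypic ratio.
Under the 1:2:1 hypothesis (Σ ratio = 4, N = 786):
  red: 786 × 1/4 = 196.5
  pink: 786 × 2/4 = 393
  white: 786 × 1/4 = 196.5
χ² = Σ (O − E)² / E
  red: (215 − 196.5)² / 196.5 = 1.7417
  pink: (355 − 393)² / 393 = 3.6743
  white: (216 − 196.5)² / 196.5 = 1.9351
χ² = 1.7417 + 3.6743 + 1.9351 = 7.3511 ≈ 7.351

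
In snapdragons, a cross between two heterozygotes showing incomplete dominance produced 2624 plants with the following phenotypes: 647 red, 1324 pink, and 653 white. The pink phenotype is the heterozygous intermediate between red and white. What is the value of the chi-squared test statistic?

0.247

With incomplete dominance, a heterozygote × heterozygote cross gives a 1:2:1 phenotypic ratio.
Expected counts for N = 2624 under a 1:2:1 ratio (total parts = 4):
  red: 2624 × 1/4 = 656
  pink: 2624 × 2/4 = 1312
  white: 2624 × 1/4 = 656
χ² = Σ (O − E)² / E
  red: (647 − 656)² / 656 = 0.1235
  pink: (1324 − 1312)² / 1312 = 0.1098
  white: (653 − 656)² / 656 = 0.0137
χ² = 0.1235 + 0.1098 + 0.0137 = 0.247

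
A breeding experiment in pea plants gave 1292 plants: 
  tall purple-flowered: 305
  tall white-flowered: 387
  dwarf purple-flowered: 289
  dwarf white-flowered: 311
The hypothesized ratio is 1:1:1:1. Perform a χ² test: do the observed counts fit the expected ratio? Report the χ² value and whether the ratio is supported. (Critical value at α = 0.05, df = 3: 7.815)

17.709; not consistent

Under the 1:1:1:1 hypothesis (Σ ratio = 4, N = 1292):
  tall purple-flowered: 1292 × 1/4 = 323
  tall white-flowered: 1292 × 1/4 = 323
  dwarf purple-flowered: 1292 × 1/4 = 323
  dwarf white-flowered: 1292 × 1/4 = 323
χ² = Σ (O − E)² / E
  tall purple-flowered: (305 − 323)² / 323 = 1.0031
  tall white-flowered: (387 − 323)² / 323 = 12.6811
  dwarf purple-flowered: (289 − 323)² / 323 = 3.5789
  dwarf white-flowered: (311 − 323)² / 323 = 0.4458
χ² = 1.0031 + 12.6811 + 3.5789 + 0.4458 = 17.7089 ≈ 17.709
Degrees of freedom = 4 − 1 = 3; critical value at α = 0.05 is 7.815.
Since 17.709 > 7.815, we reject the null hypothesis — the data do not fit the 1:1:1:1 ratio.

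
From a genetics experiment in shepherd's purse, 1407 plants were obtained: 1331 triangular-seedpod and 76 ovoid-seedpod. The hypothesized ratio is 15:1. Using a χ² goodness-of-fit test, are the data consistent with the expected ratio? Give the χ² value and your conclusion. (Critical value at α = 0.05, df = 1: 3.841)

1.729; consistent

Total ratio parts = 16. Expected numbers out of 1407:
  triangular-seedpod: 1407 × 15/16 = 1319.0625
  ovoid-seedpod: 1407 × 1/16 = 87.9375
χ² = Σ (O − E)² / E
  triangular-seedpod: (1331 − 1319.0625)² / 1319.0625 = 0.1080
  ovoid-seedpod: (76 − 87.9375)² / 87.9375 = 1.6205
χ² = 0.1080 + 1.6205 = 1.7285 ≈ 1.729
Degrees of freedom = 2 − 1 = 1; critical value at α = 0.05 is 3.841.
Since 1.729 < 3.841, we fail to reject the null hypothesis — the data are consistent with the 15:1 ratio.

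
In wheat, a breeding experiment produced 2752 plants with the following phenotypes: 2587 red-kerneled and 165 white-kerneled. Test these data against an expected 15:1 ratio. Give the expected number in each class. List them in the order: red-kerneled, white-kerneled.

Expected counts for N = 2752 under a 15:1 ratio (total parts = 16):
  red-kerneled: 2752 × 15/16 = 2580
  white-kerneled: 2752 × 1/16 = 172

2580, 172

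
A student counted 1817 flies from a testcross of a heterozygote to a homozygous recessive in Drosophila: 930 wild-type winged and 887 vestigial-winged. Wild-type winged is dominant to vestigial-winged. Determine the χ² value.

1.018

A testcross of a heterozygote (Aa × aa) gives a 1:1 phenotypic ratio.
Under the 1:1 hypothesis (Σ ratio = 2, N = 1817):
  wild-type winged: 1817 × 1/2 = 908.5
  vestigial-winged: 1817 × 1/2 = 908.5
χ² = Σ (O − E)² / E
  wild-type winged: (930 − 908.5)² / 908.5 = 0.5088
  vestigial-winged: (887 − 908.5)² / 908.5 = 0.5088
χ² = 0.5088 + 0.5088 = 1.0176 ≈ 1.018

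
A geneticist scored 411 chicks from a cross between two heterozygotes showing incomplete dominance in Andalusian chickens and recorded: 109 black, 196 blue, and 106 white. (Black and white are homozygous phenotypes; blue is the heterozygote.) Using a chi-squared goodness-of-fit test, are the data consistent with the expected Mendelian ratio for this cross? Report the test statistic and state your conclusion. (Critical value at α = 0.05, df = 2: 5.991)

0.922; consistent

With incomplete dominance, a heterozygote × heterozygote cross gives a 1:2:1 phenotypic ratio.
The 1:2:1 ratio has 4 parts, so with N = 411 the expected counts are:
  black: 411 × 1/4 = 102.75
  blue: 411 × 2/4 = 205.5
  white: 411 × 1/4 = 102.75
χ² = Σ (O − E)² / E
  black: (109 − 102.75)² / 102.75 = 0.3802
  blue: (196 − 205.5)² / 205.5 = 0.4392
  white: (106 − 102.75)² / 102.75 = 0.1028
χ² = 0.3802 + 0.4392 + 0.1028 = 0.9222 ≈ 0.922
Degrees of freedom = 3 − 1 = 2; critical value at α = 0.05 is 5.991.
Since 0.922 < 5.991, we fail to reject the null hypothesis — the data are consistent with the 1:2:1 ratio.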